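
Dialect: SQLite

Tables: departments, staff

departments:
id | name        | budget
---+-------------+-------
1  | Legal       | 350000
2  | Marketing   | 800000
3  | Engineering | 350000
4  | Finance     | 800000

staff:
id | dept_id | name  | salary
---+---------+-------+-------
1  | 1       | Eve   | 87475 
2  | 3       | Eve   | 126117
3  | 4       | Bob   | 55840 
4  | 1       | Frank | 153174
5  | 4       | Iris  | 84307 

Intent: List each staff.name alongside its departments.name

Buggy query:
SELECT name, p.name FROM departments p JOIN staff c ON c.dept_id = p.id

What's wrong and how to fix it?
Bug: Both tables have a 'name' column; the unqualified reference is ambiguous

Fix: Prefix ambiguous columns with the table alias

Corrected query:
SELECT c.name, p.name FROM departments p JOIN staff c ON c.dept_id = p.id

Result:
name  | name       
------+------------
Eve   | Legal      
Eve   | Engineering
Bob   | Finance    
Frank | Legal      
Iris  | Finance    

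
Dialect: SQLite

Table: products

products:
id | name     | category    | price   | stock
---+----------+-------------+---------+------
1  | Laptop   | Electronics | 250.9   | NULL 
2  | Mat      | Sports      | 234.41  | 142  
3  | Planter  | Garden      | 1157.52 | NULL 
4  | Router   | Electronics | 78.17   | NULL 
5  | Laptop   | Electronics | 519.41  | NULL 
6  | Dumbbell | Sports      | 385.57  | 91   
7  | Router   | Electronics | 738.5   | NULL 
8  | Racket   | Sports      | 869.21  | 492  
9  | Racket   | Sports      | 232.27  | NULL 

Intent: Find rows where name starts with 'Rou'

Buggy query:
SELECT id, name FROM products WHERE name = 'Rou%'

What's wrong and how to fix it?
Bug: Wildcards only work with LIKE; '=' treats '%' as a literal character

Fix: Replace '=' with LIKE so 'Rou%' is treated as a pattern

Corrected query:
SELECT id, name FROM products WHERE name LIKE 'Rou%'

Result:
id | name  
---+-------
4  | Router
7  | Router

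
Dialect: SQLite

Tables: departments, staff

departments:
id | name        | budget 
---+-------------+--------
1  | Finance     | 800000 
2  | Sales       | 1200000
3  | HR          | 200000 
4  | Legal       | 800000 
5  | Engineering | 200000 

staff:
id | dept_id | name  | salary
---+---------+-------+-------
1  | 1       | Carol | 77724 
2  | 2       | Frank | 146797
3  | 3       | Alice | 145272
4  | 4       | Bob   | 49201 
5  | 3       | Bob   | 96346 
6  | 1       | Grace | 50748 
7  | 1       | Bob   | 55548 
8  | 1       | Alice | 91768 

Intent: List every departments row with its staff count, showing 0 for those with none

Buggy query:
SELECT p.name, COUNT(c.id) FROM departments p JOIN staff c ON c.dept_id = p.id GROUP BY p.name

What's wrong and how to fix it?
Bug: INNER JOIN drops departments rows that have no matching staff rows

Fix: Switch to LEFT JOIN to retain unmatched parent rows

Corrected query:
SELECT p.name, COUNT(c.id) FROM departments p LEFT JOIN staff c ON c.dept_id = p.id GROUP BY p.name

Result:
name        | COUNT(c.id)
------------+------------
Engineering | 0          
Finance     | 4          
HR          | 2          
Legal       | 1          
Sales       | 1          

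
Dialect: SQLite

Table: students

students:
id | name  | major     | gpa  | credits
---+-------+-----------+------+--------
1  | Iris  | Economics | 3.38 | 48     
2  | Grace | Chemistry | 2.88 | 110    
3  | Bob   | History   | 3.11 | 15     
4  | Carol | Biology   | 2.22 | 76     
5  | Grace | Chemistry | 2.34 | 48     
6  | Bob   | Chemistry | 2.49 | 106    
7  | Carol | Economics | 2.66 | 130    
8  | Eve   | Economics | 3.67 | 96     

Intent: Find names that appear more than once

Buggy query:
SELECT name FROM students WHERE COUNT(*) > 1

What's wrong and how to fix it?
Bug: COUNT(*) is an aggregate and cannot be used in WHERE

Fix: Group first, then use HAVING for the count condition

Corrected query:
SELECT name FROM students GROUP BY name HAVING COUNT(*) > 1

Result:
name 
-----
Bob  
Carol
Grace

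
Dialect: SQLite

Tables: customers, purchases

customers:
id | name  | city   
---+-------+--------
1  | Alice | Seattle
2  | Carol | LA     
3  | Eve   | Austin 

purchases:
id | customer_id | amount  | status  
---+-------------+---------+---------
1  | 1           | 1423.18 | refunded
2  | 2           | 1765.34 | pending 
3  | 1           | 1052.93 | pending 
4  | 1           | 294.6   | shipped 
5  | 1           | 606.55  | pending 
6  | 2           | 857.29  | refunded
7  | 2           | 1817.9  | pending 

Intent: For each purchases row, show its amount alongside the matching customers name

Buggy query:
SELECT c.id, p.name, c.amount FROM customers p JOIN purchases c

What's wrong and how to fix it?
Bug: Missing join condition: each purchases row is matched to all customers rows instead of just its own

Fix: Specify the join condition linking the foreign key to the parent id

Corrected query:
SELECT c.id, p.name, c.amount FROM customers p JOIN purchases c ON c.customer_id = p.id

Result:
id | name  | amount 
---+-------+--------
1  | Alice | 1423.18
2  | Carol | 1765.34
3  | Alice | 1052.93
4  | Alice | 294.6  
5  | Alice | 606.55 
6  | Carol | 857.29 
7  | Carol | 1817.9 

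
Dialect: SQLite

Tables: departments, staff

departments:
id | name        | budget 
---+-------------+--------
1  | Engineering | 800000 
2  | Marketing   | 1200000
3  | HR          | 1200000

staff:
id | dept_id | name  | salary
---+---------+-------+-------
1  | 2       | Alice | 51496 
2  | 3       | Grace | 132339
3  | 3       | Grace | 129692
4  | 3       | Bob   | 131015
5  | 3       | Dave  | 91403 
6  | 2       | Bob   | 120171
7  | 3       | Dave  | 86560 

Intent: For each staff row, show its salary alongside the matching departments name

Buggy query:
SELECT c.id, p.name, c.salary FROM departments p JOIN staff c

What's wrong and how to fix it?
Bug: JOIN with no ON clause produces a cartesian product; every staff row pairs with every departments row

Fix: Add ON c.dept_id = p.id to the JOIN

Corrected query:
SELECT c.id, p.name, c.salary FROM departments p JOIN staff c ON c.dept_id = p.id

Result:
id | name      | salary
---+-----------+-------
1  | Marketing | 51496 
2  | HR        | 132339
3  | HR        | 129692
4  | HR        | 131015
5  | HR        | 91403 
6  | Marketing | 120171
7  | HR        | 86560 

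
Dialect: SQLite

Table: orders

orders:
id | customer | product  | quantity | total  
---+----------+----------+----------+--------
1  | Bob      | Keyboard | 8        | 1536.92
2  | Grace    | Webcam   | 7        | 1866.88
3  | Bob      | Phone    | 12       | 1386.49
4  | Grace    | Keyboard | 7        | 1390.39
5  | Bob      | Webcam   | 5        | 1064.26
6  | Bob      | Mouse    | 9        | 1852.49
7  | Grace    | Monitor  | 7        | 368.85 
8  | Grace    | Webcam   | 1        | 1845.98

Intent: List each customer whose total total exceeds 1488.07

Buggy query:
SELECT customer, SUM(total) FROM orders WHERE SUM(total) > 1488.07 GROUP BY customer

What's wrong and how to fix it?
Bug: Aggregate functions cannot appear in a WHERE clause

Fix: Move the aggregate condition to a HAVING clause

Corrected query:
SELECT customer, SUM(total) FROM orders GROUP BY customer HAVING SUM(total) > 1488.07

Result:
customer | SUM(total)
---------+-----------
Bob      | 5840.16   
Grace    | 5472.1    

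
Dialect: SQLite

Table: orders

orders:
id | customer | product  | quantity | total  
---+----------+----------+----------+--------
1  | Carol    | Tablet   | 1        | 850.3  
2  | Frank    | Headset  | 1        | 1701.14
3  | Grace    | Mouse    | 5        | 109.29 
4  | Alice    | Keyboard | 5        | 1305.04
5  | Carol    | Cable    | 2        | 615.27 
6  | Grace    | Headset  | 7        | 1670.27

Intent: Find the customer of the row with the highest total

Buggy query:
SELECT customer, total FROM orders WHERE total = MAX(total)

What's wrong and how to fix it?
Bug: WHERE is evaluated per row; an aggregate over the whole table isn't defined there

Fix: Use a subquery: WHERE total = (SELECT MAX(total) FROM orders)

Corrected query:
SELECT customer, total FROM orders WHERE total = (SELECT MAX(total) FROM orders)

Result:
customer | total  
---------+--------
Frank    | 1701.14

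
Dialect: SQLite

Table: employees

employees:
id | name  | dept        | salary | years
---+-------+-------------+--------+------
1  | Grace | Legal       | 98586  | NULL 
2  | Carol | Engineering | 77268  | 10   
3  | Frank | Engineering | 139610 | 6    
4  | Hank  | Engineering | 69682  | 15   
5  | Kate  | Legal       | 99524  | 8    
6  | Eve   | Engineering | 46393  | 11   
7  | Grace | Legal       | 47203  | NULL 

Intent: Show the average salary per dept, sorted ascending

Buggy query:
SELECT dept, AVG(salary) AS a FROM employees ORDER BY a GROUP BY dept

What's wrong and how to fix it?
Bug: ORDER BY appears before GROUP BY; SQL clause order requires GROUP BY first

Fix: Move ORDER BY to the end, after GROUP BY

Corrected query:
SELECT dept, AVG(salary) AS a FROM employees GROUP BY dept ORDER BY a

Result:
dept        | a       
------------+---------
Legal       | 81771   
Engineering | 83238.25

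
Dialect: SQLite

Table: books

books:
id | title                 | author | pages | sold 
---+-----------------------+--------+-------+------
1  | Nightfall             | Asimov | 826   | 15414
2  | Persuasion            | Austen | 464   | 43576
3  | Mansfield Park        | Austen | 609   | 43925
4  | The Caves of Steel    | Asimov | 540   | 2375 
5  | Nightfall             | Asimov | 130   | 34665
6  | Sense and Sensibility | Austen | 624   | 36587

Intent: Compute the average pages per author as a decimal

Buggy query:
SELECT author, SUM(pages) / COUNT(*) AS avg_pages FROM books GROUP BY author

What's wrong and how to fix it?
Bug: Both operands are integers, so '/' performs integer division and truncates

Fix: Multiply by 1.0 (or CAST to REAL) to force floating-point division

Corrected query:
SELECT author, SUM(pages) * 1.0 / COUNT(*) AS avg_pages FROM books GROUP BY author

Result:
author | avg_pages 
-------+-----------
Asimov | 498.666667
Austen | 565.666667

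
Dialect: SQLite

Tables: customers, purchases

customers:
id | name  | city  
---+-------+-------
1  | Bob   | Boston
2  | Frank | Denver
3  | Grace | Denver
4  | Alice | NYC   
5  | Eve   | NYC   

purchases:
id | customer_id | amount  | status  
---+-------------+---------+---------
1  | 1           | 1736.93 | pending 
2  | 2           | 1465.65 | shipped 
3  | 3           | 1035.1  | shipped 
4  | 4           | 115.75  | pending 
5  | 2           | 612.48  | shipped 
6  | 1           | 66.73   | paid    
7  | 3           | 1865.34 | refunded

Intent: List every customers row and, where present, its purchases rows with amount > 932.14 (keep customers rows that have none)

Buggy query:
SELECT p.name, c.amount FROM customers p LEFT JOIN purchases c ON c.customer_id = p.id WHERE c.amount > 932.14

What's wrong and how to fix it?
Bug: Filtering c.amount in WHERE discards the NULL rows produced by LEFT JOIN, turning it into an inner join

Fix: Move the right-table condition into the ON clause so unmatched parents are kept

Corrected query:
SELECT p.name, c.amount FROM customers p LEFT JOIN purchases c ON c.customer_id = p.id AND c.amount > 932.14

Result:
name  | amount 
------+--------
Bob   | 1736.93
Frank | 1465.65
Grace | 1035.1 
Grace | 1865.34
Alice | NULL   
Eve   | NULL   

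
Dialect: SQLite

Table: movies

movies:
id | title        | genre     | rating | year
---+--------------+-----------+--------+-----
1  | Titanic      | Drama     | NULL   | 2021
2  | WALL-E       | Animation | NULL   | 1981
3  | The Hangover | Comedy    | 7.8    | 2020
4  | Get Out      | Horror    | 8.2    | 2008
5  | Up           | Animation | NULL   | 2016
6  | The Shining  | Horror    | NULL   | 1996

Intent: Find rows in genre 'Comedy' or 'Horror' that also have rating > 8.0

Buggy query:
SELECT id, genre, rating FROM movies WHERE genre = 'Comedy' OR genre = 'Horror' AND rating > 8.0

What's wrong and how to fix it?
Bug: Without parentheses, AND is evaluated before OR, so the rating filter only applies to the 'Horror' branch

Fix: Group the OR with parentheses (or use IN), then AND the threshold

Corrected query:
SELECT id, genre, rating FROM movies WHERE (genre = 'Comedy' OR genre = 'Horror') AND rating > 8.0

Result:
id | genre  | rating
---+--------+-------
4  | Horror | 8.2   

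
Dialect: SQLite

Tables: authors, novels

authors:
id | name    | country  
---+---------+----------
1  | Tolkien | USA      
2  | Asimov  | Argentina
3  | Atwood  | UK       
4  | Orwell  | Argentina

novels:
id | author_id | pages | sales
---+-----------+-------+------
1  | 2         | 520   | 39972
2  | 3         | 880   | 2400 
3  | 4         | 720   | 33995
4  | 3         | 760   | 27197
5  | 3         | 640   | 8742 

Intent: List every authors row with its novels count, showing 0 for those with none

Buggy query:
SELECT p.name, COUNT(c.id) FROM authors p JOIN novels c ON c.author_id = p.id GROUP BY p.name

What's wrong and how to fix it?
Bug: INNER JOIN drops authors rows that have no matching novels rows

Fix: Use LEFT JOIN so parents without children still appear (COUNT(c.id) gives 0)

Corrected query:
SELECT p.name, COUNT(c.id) FROM authors p LEFT JOIN novels c ON c.author_id = p.id GROUP BY p.name

Result:
name    | COUNT(c.id)
--------+------------
Asimov  | 1          
Atwood  | 3          
Orwell  | 1          
Tolkien | 0          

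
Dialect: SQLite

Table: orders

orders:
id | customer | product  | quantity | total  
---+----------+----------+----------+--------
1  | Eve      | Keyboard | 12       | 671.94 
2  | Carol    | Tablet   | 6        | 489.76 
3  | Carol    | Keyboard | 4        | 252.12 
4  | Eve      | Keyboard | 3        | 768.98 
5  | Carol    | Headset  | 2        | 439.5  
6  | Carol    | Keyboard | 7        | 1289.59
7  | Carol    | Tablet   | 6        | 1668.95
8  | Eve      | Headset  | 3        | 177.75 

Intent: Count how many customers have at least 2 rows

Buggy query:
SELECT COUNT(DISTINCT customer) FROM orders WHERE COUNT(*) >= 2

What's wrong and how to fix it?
Bug: WHERE filters individual rows, not groups, so a group-level COUNT is invalid there

Fix: Group first with HAVING COUNT(*) >= 2, then COUNT the resulting groups

Corrected query:
SELECT COUNT(*) FROM (SELECT customer FROM orders GROUP BY customer HAVING COUNT(*) >= 2)

Result:
COUNT(*)
--------
2       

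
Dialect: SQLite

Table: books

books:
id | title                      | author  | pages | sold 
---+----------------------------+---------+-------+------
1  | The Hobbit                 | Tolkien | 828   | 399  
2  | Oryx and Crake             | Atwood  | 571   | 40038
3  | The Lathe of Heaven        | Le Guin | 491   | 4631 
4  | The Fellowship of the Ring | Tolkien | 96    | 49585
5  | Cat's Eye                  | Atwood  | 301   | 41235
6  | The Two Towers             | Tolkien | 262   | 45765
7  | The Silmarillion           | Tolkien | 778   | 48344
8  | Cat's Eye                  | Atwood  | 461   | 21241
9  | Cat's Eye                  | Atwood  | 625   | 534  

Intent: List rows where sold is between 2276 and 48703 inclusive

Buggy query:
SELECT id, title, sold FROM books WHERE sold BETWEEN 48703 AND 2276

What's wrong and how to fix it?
Bug: BETWEEN expects the lower bound first; with 48703 AND 2276 the range is empty

Fix: Write BETWEEN 2276 AND 48703

Corrected query:
SELECT id, title, sold FROM books WHERE sold BETWEEN 2276 AND 48703

Result:
id | title               | sold 
---+---------------------+------
2  | Oryx and Crake      | 40038
3  | The Lathe of Heaven | 4631 
5  | Cat's Eye           | 41235
6  | The Two Towers      | 45765
7  | The Silmarillion    | 48344
8  | Cat's Eye           | 21241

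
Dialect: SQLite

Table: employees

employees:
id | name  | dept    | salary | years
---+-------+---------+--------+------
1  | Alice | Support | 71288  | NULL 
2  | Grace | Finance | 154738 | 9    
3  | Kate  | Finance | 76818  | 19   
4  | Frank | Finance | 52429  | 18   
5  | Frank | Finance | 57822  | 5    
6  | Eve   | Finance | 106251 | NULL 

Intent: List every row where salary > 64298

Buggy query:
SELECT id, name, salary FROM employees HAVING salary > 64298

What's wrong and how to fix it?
Bug: HAVING filters the output of aggregation, but this query has no GROUP BY and no aggregate functions, so SQLite rejects it (HAVING clause on a non-aggregate query); the condition here is per row

Fix: Use WHERE for row-level filtering

Corrected query:
SELECT id, name, salary FROM employees WHERE salary > 64298

Result:
id | name  | salary
---+-------+-------
1  | Alice | 71288 
2  | Grace | 154738
3  | Kate  | 76818 
6  | Eve   | 106251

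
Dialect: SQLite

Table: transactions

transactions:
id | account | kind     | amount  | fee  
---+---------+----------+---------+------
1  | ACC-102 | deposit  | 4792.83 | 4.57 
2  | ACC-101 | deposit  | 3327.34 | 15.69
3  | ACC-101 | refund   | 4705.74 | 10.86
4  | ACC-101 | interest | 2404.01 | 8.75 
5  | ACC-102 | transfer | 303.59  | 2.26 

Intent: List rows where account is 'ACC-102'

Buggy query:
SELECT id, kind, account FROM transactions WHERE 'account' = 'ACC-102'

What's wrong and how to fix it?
Bug: 'account' in single quotes is a string literal, not the column; the comparison is literal-vs-literal and never true

Fix: Remove the quotes around the column name (or use double quotes for an identifier)

Corrected query:
SELECT id, kind, account FROM transactions WHERE account = 'ACC-102'

Result:
id | kind     | account
---+----------+--------
1  | deposit  | ACC-102
5  | transfer | ACC-102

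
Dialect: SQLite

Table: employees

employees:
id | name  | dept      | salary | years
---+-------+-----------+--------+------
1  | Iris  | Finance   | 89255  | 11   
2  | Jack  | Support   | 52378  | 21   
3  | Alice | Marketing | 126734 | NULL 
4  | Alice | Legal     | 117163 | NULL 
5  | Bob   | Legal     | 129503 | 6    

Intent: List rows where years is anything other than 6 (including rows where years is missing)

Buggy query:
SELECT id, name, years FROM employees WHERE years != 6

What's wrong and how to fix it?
Bug: 'years != 6' is unknown when years is NULL, so NULL rows are silently excluded

Fix: Handle NULL separately with IS NULL alongside the inequality

Corrected query:
SELECT id, name, years FROM employees WHERE years != 6 OR years IS NULL

Result:
id | name  | years
---+-------+------
1  | Iris  | 11   
2  | Jack  | 21   
3  | Alice | NULL 
4  | Alice | NULL 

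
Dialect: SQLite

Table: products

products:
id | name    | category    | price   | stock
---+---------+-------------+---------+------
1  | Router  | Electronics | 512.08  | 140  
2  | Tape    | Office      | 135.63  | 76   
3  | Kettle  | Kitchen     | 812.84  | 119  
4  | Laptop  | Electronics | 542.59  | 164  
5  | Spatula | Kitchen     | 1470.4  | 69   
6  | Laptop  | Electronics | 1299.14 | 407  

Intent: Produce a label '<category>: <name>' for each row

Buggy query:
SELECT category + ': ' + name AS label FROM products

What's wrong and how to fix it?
Bug: '+' is numeric addition; on text columns SQLite converts them to 0 instead of concatenating

Fix: Use the || operator for string concatenation

Corrected query:
SELECT category || ': ' || name AS label FROM products

Result:
label              
-------------------
Electronics: Router
Office: Tape       
Kitchen: Kettle    
Electronics: Laptop
Kitchen: Spatula   
Electronics: Laptop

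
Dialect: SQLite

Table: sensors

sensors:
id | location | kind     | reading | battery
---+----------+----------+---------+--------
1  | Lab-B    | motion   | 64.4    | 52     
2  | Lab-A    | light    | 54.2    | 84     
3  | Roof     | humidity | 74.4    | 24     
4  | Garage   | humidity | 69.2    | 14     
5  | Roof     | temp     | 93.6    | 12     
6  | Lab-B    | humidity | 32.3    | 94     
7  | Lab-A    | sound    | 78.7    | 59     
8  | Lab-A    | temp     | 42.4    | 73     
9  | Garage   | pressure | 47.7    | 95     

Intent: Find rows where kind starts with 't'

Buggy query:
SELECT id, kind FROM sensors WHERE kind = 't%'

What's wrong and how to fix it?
Bug: '=' compares the literal string including the % character; pattern matching needs LIKE

Fix: Replace '=' with LIKE so 't%' is treated as a pattern

Corrected query:
SELECT id, kind FROM sensors WHERE kind LIKE 't%'

Result:
id | kind
---+-----
5  | temp
8  | temp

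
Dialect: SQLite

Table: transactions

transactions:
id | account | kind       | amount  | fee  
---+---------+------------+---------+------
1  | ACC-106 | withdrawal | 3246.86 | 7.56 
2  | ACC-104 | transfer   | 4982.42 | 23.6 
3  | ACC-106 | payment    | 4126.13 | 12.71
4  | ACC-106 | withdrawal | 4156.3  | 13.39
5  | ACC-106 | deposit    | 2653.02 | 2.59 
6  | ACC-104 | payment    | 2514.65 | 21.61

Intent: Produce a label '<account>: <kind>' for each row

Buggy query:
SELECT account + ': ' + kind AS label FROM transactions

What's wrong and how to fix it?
Bug: SQLite uses || for string concatenation; + coerces text to numbers (yielding 0)

Fix: Replace + with || to concatenate text

Corrected query:
SELECT account || ': ' || kind AS label FROM transactions

Result:
label              
-------------------
ACC-106: withdrawal
ACC-104: transfer  
ACC-106: payment   
ACC-106: withdrawal
ACC-106: deposit   
ACC-104: payment   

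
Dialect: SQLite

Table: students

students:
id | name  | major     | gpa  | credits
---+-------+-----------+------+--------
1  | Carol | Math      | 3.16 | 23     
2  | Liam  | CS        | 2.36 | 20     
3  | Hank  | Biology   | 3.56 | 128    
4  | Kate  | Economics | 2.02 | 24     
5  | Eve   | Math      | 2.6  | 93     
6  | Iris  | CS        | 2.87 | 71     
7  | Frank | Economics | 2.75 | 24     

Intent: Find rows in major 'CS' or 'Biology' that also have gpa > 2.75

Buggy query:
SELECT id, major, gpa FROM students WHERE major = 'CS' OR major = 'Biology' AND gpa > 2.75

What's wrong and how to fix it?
Bug: AND binds tighter than OR, so this parses as major = 'CS' OR (major = 'Biology' AND gpa > 2.75)

Fix: Group the OR with parentheses (or use IN), then AND the threshold

Corrected query:
SELECT id, major, gpa FROM students WHERE (major = 'CS' OR major = 'Biology') AND gpa > 2.75

Result:
id | major   | gpa 
---+---------+-----
3  | Biology | 3.56
6  | CS      | 2.87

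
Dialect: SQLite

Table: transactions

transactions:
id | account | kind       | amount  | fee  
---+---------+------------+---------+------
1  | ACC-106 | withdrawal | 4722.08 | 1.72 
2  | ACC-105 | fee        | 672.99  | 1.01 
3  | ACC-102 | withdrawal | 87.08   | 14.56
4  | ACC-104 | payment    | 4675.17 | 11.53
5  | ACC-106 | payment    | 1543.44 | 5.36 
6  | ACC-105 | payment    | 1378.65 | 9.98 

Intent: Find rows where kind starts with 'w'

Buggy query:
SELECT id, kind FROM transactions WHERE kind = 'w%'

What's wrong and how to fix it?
Bug: Wildcards only work with LIKE; '=' treats '%' as a literal character

Fix: Replace '=' with LIKE so 'w%' is treated as a pattern

Corrected query:
SELECT id, kind FROM transactions WHERE kind LIKE 'w%'

Result:
id | kind      
---+-----------
1  | withdrawal
3  | withdrawal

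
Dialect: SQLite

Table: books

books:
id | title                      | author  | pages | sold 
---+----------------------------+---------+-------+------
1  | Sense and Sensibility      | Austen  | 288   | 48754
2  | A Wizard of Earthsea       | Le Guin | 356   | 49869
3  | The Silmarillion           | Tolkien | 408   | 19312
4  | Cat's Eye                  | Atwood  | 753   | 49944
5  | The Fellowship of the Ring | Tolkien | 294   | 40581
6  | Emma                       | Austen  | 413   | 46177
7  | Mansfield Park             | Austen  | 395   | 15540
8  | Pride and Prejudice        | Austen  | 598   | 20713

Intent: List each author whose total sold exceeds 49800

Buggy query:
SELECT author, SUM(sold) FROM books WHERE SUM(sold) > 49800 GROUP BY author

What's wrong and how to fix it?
Bug: Aggregate functions cannot appear in a WHERE clause

Fix: Move the aggregate condition to a HAVING clause

Corrected query:
SELECT author, SUM(sold) FROM books GROUP BY author HAVING SUM(sold) > 49800

Result:
author  | SUM(sold)
--------+----------
Atwood  | 49944    
Austen  | 131184   
Le Guin | 49869    
Tolkien | 59893    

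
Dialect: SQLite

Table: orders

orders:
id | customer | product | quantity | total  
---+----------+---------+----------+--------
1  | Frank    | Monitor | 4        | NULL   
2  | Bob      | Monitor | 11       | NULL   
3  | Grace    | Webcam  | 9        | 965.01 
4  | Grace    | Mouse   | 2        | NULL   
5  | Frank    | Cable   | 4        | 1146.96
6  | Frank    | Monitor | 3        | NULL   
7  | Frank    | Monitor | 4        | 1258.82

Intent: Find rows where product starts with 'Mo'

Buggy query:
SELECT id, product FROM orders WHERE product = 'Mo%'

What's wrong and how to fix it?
Bug: '=' compares the literal string including the % character; pattern matching needs LIKE

Fix: Use LIKE for wildcard pattern matching

Corrected query:
SELECT id, product FROM orders WHERE product LIKE 'Mo%'

Result:
id | product
---+--------
1  | Monitor
2  | Monitor
4  | Mouse  
6  | Monitor
7  | Monitor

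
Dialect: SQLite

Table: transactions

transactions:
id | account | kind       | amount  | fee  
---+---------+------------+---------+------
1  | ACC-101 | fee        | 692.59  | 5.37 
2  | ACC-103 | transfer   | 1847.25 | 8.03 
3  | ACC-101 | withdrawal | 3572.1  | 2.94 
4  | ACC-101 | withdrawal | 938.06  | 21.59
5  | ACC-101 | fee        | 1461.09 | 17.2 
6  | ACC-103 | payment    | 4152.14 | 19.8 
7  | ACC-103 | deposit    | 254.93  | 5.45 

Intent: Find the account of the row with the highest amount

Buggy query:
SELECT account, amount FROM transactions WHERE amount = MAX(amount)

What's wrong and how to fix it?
Bug: MAX(amount) is an aggregate and cannot be used directly in WHERE

Fix: Use a subquery: WHERE amount = (SELECT MAX(amount) FROM transactions)

Corrected query:
SELECT account, amount FROM transactions WHERE amount = (SELECT MAX(amount) FROM transactions)

Result:
account | amount 
--------+--------
ACC-103 | 4152.14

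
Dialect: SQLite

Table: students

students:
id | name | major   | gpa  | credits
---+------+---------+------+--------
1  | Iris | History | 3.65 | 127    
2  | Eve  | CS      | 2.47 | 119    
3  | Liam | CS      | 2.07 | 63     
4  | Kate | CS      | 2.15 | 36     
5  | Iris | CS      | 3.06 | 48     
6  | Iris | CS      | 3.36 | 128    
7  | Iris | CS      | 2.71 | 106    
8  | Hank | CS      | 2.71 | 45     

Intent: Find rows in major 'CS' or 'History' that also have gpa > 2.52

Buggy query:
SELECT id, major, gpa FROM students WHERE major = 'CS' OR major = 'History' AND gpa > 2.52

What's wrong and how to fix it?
Bug: Without parentheses, AND is evaluated before OR, so the gpa filter only applies to the 'History' branch

Fix: Add parentheses around the OR so the AND applies to both alternatives

Corrected query:
SELECT id, major, gpa FROM students WHERE (major = 'CS' OR major = 'History') AND gpa > 2.52

Result:
id | major   | gpa 
---+---------+-----
1  | History | 3.65
5  | CS      | 3.06
6  | CS      | 3.36
7  | CS      | 2.71
8  | CS      | 2.71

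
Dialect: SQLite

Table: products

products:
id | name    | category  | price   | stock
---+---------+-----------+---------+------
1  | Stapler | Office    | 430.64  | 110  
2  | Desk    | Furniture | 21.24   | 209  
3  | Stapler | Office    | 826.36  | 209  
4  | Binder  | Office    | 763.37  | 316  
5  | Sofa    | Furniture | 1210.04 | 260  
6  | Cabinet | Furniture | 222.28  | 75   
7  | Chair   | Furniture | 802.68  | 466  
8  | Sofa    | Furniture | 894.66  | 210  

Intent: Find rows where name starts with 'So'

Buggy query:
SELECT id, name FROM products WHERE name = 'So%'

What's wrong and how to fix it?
Bug: Wildcards only work with LIKE; '=' treats '%' as a literal character

Fix: Replace '=' with LIKE so 'So%' is treated as a pattern

Corrected query:
SELECT id, name FROM products WHERE name LIKE 'So%'

Result:
id | name
---+-----
5  | Sofa
8  | Sofa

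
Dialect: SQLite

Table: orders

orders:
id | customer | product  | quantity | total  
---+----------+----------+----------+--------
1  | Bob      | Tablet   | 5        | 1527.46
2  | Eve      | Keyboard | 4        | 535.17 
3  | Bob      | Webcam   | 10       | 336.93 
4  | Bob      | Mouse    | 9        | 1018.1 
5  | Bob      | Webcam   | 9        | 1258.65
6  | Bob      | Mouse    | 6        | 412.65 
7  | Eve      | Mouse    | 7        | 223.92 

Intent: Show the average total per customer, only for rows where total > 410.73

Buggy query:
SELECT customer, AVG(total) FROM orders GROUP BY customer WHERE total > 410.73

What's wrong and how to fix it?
Bug: Row-level WHERE must come before GROUP BY in the clause order

Fix: Place WHERE between FROM and GROUP BY

Corrected query:
SELECT customer, AVG(total) FROM orders WHERE total > 410.73 GROUP BY customer

Result:
customer | AVG(total)
---------+-----------
Bob      | 1054.215  
Eve      | 535.17    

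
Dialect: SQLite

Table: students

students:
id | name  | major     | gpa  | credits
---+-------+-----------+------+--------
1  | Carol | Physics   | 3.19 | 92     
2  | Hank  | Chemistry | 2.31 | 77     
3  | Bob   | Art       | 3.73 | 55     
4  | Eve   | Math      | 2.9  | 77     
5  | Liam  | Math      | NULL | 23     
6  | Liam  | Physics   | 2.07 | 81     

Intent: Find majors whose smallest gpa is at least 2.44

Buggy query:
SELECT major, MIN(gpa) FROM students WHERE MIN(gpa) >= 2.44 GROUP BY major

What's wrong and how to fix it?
Bug: Aggregates like MIN are computed per group after WHERE runs

Fix: Replace WHERE with HAVING after the GROUP BY

Corrected query:
SELECT major, MIN(gpa) FROM students GROUP BY major HAVING MIN(gpa) >= 2.44

Result:
major | MIN(gpa)
------+---------
Art   | 3.73    
Math  | 2.9     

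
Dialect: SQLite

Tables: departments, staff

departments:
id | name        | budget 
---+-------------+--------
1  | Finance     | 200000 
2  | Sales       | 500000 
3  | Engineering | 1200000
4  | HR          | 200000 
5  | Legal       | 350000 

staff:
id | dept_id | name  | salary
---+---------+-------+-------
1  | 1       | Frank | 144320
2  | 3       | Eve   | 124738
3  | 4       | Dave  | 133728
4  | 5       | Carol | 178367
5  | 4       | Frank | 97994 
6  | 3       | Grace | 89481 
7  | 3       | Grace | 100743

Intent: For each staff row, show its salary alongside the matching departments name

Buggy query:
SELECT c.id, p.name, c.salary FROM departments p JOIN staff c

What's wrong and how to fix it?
Bug: Missing join condition: each staff row is matched to all departments rows instead of just its own

Fix: Specify the join condition linking the foreign key to the parent id

Corrected query:
SELECT c.id, p.name, c.salary FROM departments p JOIN staff c ON c.dept_id = p.id

Result:
id | name        | salary
---+-------------+-------
1  | Finance     | 144320
2  | Engineering | 124738
3  | HR          | 133728
4  | Legal       | 178367
5  | HR          | 97994 
6  | Engineering | 89481 
7  | Engineering | 100743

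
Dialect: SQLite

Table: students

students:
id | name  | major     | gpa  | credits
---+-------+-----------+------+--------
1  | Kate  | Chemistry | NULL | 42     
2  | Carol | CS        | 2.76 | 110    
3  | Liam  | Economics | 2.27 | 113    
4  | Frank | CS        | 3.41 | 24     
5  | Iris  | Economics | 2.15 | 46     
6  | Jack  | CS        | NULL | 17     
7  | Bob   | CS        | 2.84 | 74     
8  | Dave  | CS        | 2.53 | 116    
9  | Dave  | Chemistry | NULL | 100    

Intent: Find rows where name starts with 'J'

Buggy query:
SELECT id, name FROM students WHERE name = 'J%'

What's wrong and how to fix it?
Bug: Wildcards only work with LIKE; '=' treats '%' as a literal character

Fix: Use LIKE for wildcard pattern matching

Corrected query:
SELECT id, name FROM students WHERE name LIKE 'J%'

Result:
id | name
---+-----
6  | Jack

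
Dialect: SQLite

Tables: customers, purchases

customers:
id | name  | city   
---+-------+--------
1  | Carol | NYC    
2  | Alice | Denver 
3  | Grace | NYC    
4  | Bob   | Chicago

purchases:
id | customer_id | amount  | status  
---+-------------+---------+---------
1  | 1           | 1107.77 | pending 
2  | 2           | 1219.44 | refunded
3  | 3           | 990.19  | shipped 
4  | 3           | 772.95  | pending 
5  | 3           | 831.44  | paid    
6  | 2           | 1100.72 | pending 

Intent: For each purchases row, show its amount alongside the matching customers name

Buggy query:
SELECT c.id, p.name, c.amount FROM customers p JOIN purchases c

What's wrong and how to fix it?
Bug: Missing join condition: each purchases row is matched to all customers rows instead of just its own

Fix: Specify the join condition linking the foreign key to the parent id

Corrected query:
SELECT c.id, p.name, c.amount FROM customers p JOIN purchases c ON c.customer_id = p.id

Result:
id | name  | amount 
---+-------+--------
1  | Carol | 1107.77
2  | Alice | 1219.44
3  | Grace | 990.19 
4  | Grace | 772.95 
5  | Grace | 831.44 
6  | Alice | 1100.72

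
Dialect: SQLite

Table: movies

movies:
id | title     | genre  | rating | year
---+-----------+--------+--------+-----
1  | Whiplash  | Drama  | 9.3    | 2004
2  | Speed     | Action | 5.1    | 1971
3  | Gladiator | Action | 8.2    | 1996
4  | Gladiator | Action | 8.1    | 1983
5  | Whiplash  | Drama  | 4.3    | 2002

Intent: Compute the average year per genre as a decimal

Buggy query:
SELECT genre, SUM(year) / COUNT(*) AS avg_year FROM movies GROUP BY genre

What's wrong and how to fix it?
Bug: Both operands are integers, so '/' performs integer division and truncates

Fix: Multiply by 1.0 (or CAST to REAL) to force floating-point division

Corrected query:
SELECT genre, SUM(year) * 1.0 / COUNT(*) AS avg_year FROM movies GROUP BY genre

Result:
genre  | avg_year   
-------+------------
Action | 1983.333333
Drama  | 2003       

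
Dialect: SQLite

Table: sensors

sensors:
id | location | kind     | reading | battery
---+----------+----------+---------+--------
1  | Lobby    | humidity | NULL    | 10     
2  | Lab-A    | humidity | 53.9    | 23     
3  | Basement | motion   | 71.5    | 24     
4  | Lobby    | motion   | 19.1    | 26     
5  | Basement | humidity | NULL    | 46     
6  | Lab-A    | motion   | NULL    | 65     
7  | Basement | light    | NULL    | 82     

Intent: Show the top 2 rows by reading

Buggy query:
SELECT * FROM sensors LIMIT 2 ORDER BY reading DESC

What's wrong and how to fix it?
Bug: ORDER BY cannot follow LIMIT; LIMIT is the final clause

Fix: Sort with ORDER BY, then apply LIMIT

Corrected query:
SELECT * FROM sensors ORDER BY reading DESC LIMIT 2

Result:
id | location | kind     | reading | battery
---+----------+----------+---------+--------
3  | Basement | motion   | 71.5    | 24     
2  | Lab-A    | humidity | 53.9    | 23     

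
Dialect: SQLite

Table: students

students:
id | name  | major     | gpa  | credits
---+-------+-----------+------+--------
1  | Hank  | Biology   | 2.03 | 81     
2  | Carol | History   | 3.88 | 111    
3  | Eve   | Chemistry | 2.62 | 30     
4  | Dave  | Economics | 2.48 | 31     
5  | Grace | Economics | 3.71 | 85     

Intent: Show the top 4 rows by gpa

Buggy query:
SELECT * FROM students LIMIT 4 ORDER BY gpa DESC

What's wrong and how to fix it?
Bug: ORDER BY cannot follow LIMIT; LIMIT is the final clause

Fix: Sort with ORDER BY, then apply LIMIT

Corrected query:
SELECT * FROM students ORDER BY gpa DESC LIMIT 4

Result:
id | name  | major     | gpa  | credits
---+-------+-----------+------+--------
2  | Carol | History   | 3.88 | 111    
5  | Grace | Economics | 3.71 | 85     
3  | Eve   | Chemistry | 2.62 | 30     
4  | Dave  | Economics | 2.48 | 31     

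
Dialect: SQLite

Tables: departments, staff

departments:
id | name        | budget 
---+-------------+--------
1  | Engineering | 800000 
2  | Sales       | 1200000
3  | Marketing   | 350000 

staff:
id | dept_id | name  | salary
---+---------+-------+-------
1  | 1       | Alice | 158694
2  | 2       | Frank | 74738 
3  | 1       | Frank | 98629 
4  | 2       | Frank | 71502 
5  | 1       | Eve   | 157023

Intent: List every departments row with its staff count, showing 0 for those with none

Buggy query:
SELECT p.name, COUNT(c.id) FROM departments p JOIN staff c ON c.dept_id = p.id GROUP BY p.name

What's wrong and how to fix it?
Bug: INNER JOIN drops departments rows that have no matching staff rows

Fix: Switch to LEFT JOIN to retain unmatched parent rows

Corrected query:
SELECT p.name, COUNT(c.id) FROM departments p LEFT JOIN staff c ON c.dept_id = p.id GROUP BY p.name

Result:
name        | COUNT(c.id)
------------+------------
Engineering | 3          
Marketing   | 0          
Sales       | 2          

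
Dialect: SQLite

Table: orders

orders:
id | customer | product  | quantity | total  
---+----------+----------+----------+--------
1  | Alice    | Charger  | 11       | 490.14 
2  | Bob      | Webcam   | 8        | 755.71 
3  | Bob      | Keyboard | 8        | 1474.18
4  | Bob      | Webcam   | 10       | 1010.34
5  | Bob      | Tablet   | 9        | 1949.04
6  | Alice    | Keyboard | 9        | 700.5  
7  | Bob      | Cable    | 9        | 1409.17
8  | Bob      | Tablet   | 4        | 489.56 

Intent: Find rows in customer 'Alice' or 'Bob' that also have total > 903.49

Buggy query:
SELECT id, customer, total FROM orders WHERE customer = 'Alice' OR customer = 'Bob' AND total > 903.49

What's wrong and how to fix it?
Bug: AND binds tighter than OR, so this parses as customer = 'Alice' OR (customer = 'Bob' AND total > 903.49)

Fix: Group the OR with parentheses (or use IN), then AND the threshold

Corrected query:
SELECT id, customer, total FROM orders WHERE (customer = 'Alice' OR customer = 'Bob') AND total > 903.49

Result:
id | customer | total  
---+----------+--------
3  | Bob      | 1474.18
4  | Bob      | 1010.34
5  | Bob      | 1949.04
7  | Bob      | 1409.17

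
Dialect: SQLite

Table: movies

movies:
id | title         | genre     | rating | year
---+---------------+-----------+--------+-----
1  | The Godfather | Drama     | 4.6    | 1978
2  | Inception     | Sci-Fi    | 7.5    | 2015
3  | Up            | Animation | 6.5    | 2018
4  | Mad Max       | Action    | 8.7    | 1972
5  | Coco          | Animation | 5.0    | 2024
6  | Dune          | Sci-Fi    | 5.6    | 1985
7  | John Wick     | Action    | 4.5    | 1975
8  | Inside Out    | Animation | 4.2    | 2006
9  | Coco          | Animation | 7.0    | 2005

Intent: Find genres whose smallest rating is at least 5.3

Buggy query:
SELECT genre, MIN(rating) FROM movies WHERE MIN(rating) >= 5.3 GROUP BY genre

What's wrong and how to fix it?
Bug: Aggregates like MIN are computed per group after WHERE runs

Fix: Use HAVING for the per-group MIN condition

Corrected query:
SELECT genre, MIN(rating) FROM movies GROUP BY genre HAVING MIN(rating) >= 5.3

Result:
genre  | MIN(rating)
-------+------------
Sci-Fi | 5.6        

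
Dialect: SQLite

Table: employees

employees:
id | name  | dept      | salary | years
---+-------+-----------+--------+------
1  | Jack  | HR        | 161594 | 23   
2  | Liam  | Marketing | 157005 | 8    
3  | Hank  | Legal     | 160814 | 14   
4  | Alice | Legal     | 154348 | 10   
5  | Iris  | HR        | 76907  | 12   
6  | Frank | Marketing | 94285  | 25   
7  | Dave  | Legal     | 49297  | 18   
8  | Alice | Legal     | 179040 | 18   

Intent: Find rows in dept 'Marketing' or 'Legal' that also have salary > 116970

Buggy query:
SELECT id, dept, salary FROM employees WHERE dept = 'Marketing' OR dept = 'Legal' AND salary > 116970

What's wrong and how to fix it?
Bug: AND binds tighter than OR, so this parses as dept = 'Marketing' OR (dept = 'Legal' AND salary > 116970)

Fix: Add parentheses around the OR so the AND applies to both alternatives

Corrected query:
SELECT id, dept, salary FROM employees WHERE (dept = 'Marketing' OR dept = 'Legal') AND salary > 116970

Result:
id | dept      | salary
---+-----------+-------
2  | Marketing | 157005
3  | Legal     | 160814
4  | Legal     | 154348
8  | Legal     | 179040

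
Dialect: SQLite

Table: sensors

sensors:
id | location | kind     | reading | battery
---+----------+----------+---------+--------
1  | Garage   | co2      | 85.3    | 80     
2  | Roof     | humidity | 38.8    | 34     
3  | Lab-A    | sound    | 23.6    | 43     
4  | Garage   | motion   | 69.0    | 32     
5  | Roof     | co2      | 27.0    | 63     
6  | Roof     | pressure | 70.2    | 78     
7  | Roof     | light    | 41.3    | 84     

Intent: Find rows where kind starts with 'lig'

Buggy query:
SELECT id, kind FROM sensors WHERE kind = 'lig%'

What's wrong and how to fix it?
Bug: Wildcards only work with LIKE; '=' treats '%' as a literal character

Fix: Use LIKE for wildcard pattern matching

Corrected query:
SELECT id, kind FROM sensors WHERE kind LIKE 'lig%'

Result:
id | kind 
---+------
7  | light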